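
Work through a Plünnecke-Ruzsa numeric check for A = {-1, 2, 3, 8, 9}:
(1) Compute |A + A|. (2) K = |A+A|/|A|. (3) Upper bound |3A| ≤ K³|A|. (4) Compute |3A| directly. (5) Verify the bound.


|A| = 5.
Step 1: Compute A + A by enumerating all 25 pairs.
A + A = {-2, 1, 2, 4, 5, 6, 7, 8, 10, 11, 12, 16, 17, 18}, so |A + A| = 14.
Step 2: Doubling constant K = |A + A|/|A| = 14/5 = 14/5 ≈ 2.8000.
Step 3: Plünnecke-Ruzsa gives |3A| ≤ K³·|A| = (2.8000)³ · 5 ≈ 109.7600.
Step 4: Compute 3A = A + A + A directly by enumerating all triples (a,b,c) ∈ A³; |3A| = 26.
Step 5: Check 26 ≤ 109.7600? Yes ✓.

K = 14/5, Plünnecke-Ruzsa bound K³|A| ≈ 109.7600, |3A| = 26, inequality holds.


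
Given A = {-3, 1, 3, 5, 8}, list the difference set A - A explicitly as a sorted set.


A - A = {a - a' : a, a' ∈ A}.
Compute a - a' for each ordered pair (a, a'):
a = -3: -3--3=0, -3-1=-4, -3-3=-6, -3-5=-8, -3-8=-11
a = 1: 1--3=4, 1-1=0, 1-3=-2, 1-5=-4, 1-8=-7
a = 3: 3--3=6, 3-1=2, 3-3=0, 3-5=-2, 3-8=-5
a = 5: 5--3=8, 5-1=4, 5-3=2, 5-5=0, 5-8=-3
a = 8: 8--3=11, 8-1=7, 8-3=5, 8-5=3, 8-8=0
Collecting distinct values (and noting 0 appears from a-a):
A - A = {-11, -8, -7, -6, -5, -4, -3, -2, 0, 2, 3, 4, 5, 6, 7, 8, 11}
|A - A| = 17

A - A = {-11, -8, -7, -6, -5, -4, -3, -2, 0, 2, 3, 4, 5, 6, 7, 8, 11}


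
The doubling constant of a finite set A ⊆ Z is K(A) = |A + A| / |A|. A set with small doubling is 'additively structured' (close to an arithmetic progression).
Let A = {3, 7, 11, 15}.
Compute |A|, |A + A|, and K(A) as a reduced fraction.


|A| = 4.
Compute A + A by enumerating all 16 pairs.
A + A = {6, 10, 14, 18, 22, 26, 30}, so |A + A| = 7.
K = |A + A| / |A| = 7/4 (already in lowest terms) ≈ 1.7500.
Reference: AP of size 4 gives K = 7/4 ≈ 1.7500; a fully generic set of size 4 gives K ≈ 2.5000.

|A| = 4, |A + A| = 7, K = 7/4.


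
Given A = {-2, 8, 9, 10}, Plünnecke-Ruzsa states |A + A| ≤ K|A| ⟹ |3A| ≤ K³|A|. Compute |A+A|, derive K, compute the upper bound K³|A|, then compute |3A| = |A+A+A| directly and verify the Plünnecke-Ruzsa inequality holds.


|A| = 4.
Step 1: Compute A + A by enumerating all 16 pairs.
A + A = {-4, 6, 7, 8, 16, 17, 18, 19, 20}, so |A + A| = 9.
Step 2: Doubling constant K = |A + A|/|A| = 9/4 = 9/4 ≈ 2.2500.
Step 3: Plünnecke-Ruzsa gives |3A| ≤ K³·|A| = (2.2500)³ · 4 ≈ 45.5625.
Step 4: Compute 3A = A + A + A directly by enumerating all triples (a,b,c) ∈ A³; |3A| = 16.
Step 5: Check 16 ≤ 45.5625? Yes ✓.

K = 9/4, Plünnecke-Ruzsa bound K³|A| ≈ 45.5625, |3A| = 16, inequality holds.


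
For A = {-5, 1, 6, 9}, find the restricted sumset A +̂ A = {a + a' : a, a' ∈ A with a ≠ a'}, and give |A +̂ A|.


Restricted sumset: A +̂ A = {a + a' : a ∈ A, a' ∈ A, a ≠ a'}.
Equivalently, take A + A and drop any sum 2a that is achievable ONLY as a + a for a ∈ A (i.e. sums representable only with equal summands).
Enumerate pairs (a, a') with a < a' (symmetric, so each unordered pair gives one sum; this covers all a ≠ a'):
  -5 + 1 = -4
  -5 + 6 = 1
  -5 + 9 = 4
  1 + 6 = 7
  1 + 9 = 10
  6 + 9 = 15
Collected distinct sums: {-4, 1, 4, 7, 10, 15}
|A +̂ A| = 6
(Reference bound: |A +̂ A| ≥ 2|A| - 3 for |A| ≥ 2, with |A| = 4 giving ≥ 5.)

|A +̂ A| = 6


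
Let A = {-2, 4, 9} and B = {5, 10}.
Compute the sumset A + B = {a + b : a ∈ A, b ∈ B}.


A + B = {a + b : a ∈ A, b ∈ B}.
Enumerate all |A|·|B| = 3·2 = 6 pairs (a, b) and collect distinct sums.
a = -2: -2+5=3, -2+10=8
a = 4: 4+5=9, 4+10=14
a = 9: 9+5=14, 9+10=19
Collecting distinct sums: A + B = {3, 8, 9, 14, 19}
|A + B| = 5

A + B = {3, 8, 9, 14, 19}


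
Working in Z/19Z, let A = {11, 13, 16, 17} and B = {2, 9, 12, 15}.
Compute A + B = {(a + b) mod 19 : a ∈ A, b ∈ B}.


Work in Z/19Z: reduce every sum a + b modulo 19.
Enumerate all 16 pairs:
a = 11: 11+2=13, 11+9=1, 11+12=4, 11+15=7
a = 13: 13+2=15, 13+9=3, 13+12=6, 13+15=9
a = 16: 16+2=18, 16+9=6, 16+12=9, 16+15=12
a = 17: 17+2=0, 17+9=7, 17+12=10, 17+15=13
Distinct residues collected: {0, 1, 3, 4, 6, 7, 9, 10, 12, 13, 15, 18}
|A + B| = 12 (out of 19 total residues).

A + B = {0, 1, 3, 4, 6, 7, 9, 10, 12, 13, 15, 18}


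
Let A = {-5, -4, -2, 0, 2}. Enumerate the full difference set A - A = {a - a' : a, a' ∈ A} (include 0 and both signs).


A - A = {a - a' : a, a' ∈ A}.
Compute a - a' for each ordered pair (a, a'):
a = -5: -5--5=0, -5--4=-1, -5--2=-3, -5-0=-5, -5-2=-7
a = -4: -4--5=1, -4--4=0, -4--2=-2, -4-0=-4, -4-2=-6
a = -2: -2--5=3, -2--4=2, -2--2=0, -2-0=-2, -2-2=-4
a = 0: 0--5=5, 0--4=4, 0--2=2, 0-0=0, 0-2=-2
a = 2: 2--5=7, 2--4=6, 2--2=4, 2-0=2, 2-2=0
Collecting distinct values (and noting 0 appears from a-a):
A - A = {-7, -6, -5, -4, -3, -2, -1, 0, 1, 2, 3, 4, 5, 6, 7}
|A - A| = 15

A - A = {-7, -6, -5, -4, -3, -2, -1, 0, 1, 2, 3, 4, 5, 6, 7}


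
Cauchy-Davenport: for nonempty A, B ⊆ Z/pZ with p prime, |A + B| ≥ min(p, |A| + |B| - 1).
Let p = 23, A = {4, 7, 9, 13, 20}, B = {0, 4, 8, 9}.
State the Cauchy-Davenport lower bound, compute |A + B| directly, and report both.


Cauchy-Davenport: |A + B| ≥ min(p, |A| + |B| - 1) for A, B nonempty in Z/pZ.
|A| = 5, |B| = 4, p = 23.
CD lower bound = min(23, 5 + 4 - 1) = min(23, 8) = 8.
Compute A + B mod 23 directly:
a = 4: 4+0=4, 4+4=8, 4+8=12, 4+9=13
a = 7: 7+0=7, 7+4=11, 7+8=15, 7+9=16
a = 9: 9+0=9, 9+4=13, 9+8=17, 9+9=18
a = 13: 13+0=13, 13+4=17, 13+8=21, 13+9=22
a = 20: 20+0=20, 20+4=1, 20+8=5, 20+9=6
A + B = {1, 4, 5, 6, 7, 8, 9, 11, 12, 13, 15, 16, 17, 18, 20, 21, 22}, so |A + B| = 17.
Verify: 17 ≥ 8? Yes ✓.

CD lower bound = 8, actual |A + B| = 17.


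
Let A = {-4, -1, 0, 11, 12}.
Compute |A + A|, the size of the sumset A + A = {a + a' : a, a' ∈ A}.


A + A = {a + a' : a, a' ∈ A}; |A| = 5.
General bounds: 2|A| - 1 ≤ |A + A| ≤ |A|(|A|+1)/2, i.e. 9 ≤ |A + A| ≤ 15.
Lower bound 2|A|-1 is attained iff A is an arithmetic progression.
Enumerate sums a + a' for a ≤ a' (symmetric, so this suffices):
a = -4: -4+-4=-8, -4+-1=-5, -4+0=-4, -4+11=7, -4+12=8
a = -1: -1+-1=-2, -1+0=-1, -1+11=10, -1+12=11
a = 0: 0+0=0, 0+11=11, 0+12=12
a = 11: 11+11=22, 11+12=23
a = 12: 12+12=24
Distinct sums: {-8, -5, -4, -2, -1, 0, 7, 8, 10, 11, 12, 22, 23, 24}
|A + A| = 14

|A + A| = 14


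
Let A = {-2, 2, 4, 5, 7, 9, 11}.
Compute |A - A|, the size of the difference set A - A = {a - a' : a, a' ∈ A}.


A - A = {a - a' : a, a' ∈ A}; |A| = 7.
Bounds: 2|A|-1 ≤ |A - A| ≤ |A|² - |A| + 1, i.e. 13 ≤ |A - A| ≤ 43.
Note: 0 ∈ A - A always (from a - a). The set is symmetric: if d ∈ A - A then -d ∈ A - A.
Enumerate nonzero differences d = a - a' with a > a' (then include -d):
Positive differences: {1, 2, 3, 4, 5, 6, 7, 9, 11, 13}
Full difference set: {0} ∪ (positive diffs) ∪ (negative diffs).
|A - A| = 1 + 2·10 = 21 (matches direct enumeration: 21).

|A - A| = 21


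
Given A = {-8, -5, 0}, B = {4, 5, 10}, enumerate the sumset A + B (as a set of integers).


A + B = {a + b : a ∈ A, b ∈ B}.
Enumerate all |A|·|B| = 3·3 = 9 pairs (a, b) and collect distinct sums.
a = -8: -8+4=-4, -8+5=-3, -8+10=2
a = -5: -5+4=-1, -5+5=0, -5+10=5
a = 0: 0+4=4, 0+5=5, 0+10=10
Collecting distinct sums: A + B = {-4, -3, -1, 0, 2, 4, 5, 10}
|A + B| = 8

A + B = {-4, -3, -1, 0, 2, 4, 5, 10}


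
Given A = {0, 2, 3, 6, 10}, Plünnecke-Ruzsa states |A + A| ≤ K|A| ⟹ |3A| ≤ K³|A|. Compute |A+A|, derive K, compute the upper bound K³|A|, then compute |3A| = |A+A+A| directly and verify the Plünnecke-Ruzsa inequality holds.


|A| = 5.
Step 1: Compute A + A by enumerating all 25 pairs.
A + A = {0, 2, 3, 4, 5, 6, 8, 9, 10, 12, 13, 16, 20}, so |A + A| = 13.
Step 2: Doubling constant K = |A + A|/|A| = 13/5 = 13/5 ≈ 2.6000.
Step 3: Plünnecke-Ruzsa gives |3A| ≤ K³·|A| = (2.6000)³ · 5 ≈ 87.8800.
Step 4: Compute 3A = A + A + A directly by enumerating all triples (a,b,c) ∈ A³; |3A| = 23.
Step 5: Check 23 ≤ 87.8800? Yes ✓.

K = 13/5, Plünnecke-Ruzsa bound K³|A| ≈ 87.8800, |3A| = 23, inequality holds.


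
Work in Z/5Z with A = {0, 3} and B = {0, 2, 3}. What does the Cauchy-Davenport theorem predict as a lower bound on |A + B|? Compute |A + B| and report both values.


Cauchy-Davenport: |A + B| ≥ min(p, |A| + |B| - 1) for A, B nonempty in Z/pZ.
|A| = 2, |B| = 3, p = 5.
CD lower bound = min(5, 2 + 3 - 1) = min(5, 4) = 4.
Compute A + B mod 5 directly:
a = 0: 0+0=0, 0+2=2, 0+3=3
a = 3: 3+0=3, 3+2=0, 3+3=1
A + B = {0, 1, 2, 3}, so |A + B| = 4.
Verify: 4 ≥ 4? Yes ✓.

CD lower bound = 4, actual |A + B| = 4.


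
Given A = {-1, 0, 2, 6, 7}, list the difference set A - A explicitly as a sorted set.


A - A = {a - a' : a, a' ∈ A}.
Compute a - a' for each ordered pair (a, a'):
a = -1: -1--1=0, -1-0=-1, -1-2=-3, -1-6=-7, -1-7=-8
a = 0: 0--1=1, 0-0=0, 0-2=-2, 0-6=-6, 0-7=-7
a = 2: 2--1=3, 2-0=2, 2-2=0, 2-6=-4, 2-7=-5
a = 6: 6--1=7, 6-0=6, 6-2=4, 6-6=0, 6-7=-1
a = 7: 7--1=8, 7-0=7, 7-2=5, 7-6=1, 7-7=0
Collecting distinct values (and noting 0 appears from a-a):
A - A = {-8, -7, -6, -5, -4, -3, -2, -1, 0, 1, 2, 3, 4, 5, 6, 7, 8}
|A - A| = 17

A - A = {-8, -7, -6, -5, -4, -3, -2, -1, 0, 1, 2, 3, 4, 5, 6, 7, 8}


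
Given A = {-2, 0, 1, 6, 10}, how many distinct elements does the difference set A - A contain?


A - A = {a - a' : a, a' ∈ A}; |A| = 5.
Bounds: 2|A|-1 ≤ |A - A| ≤ |A|² - |A| + 1, i.e. 9 ≤ |A - A| ≤ 21.
Note: 0 ∈ A - A always (from a - a). The set is symmetric: if d ∈ A - A then -d ∈ A - A.
Enumerate nonzero differences d = a - a' with a > a' (then include -d):
Positive differences: {1, 2, 3, 4, 5, 6, 8, 9, 10, 12}
Full difference set: {0} ∪ (positive diffs) ∪ (negative diffs).
|A - A| = 1 + 2·10 = 21 (matches direct enumeration: 21).

|A - A| = 21


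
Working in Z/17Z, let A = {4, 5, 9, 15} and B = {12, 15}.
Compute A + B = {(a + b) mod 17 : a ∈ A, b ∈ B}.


Work in Z/17Z: reduce every sum a + b modulo 17.
Enumerate all 8 pairs:
a = 4: 4+12=16, 4+15=2
a = 5: 5+12=0, 5+15=3
a = 9: 9+12=4, 9+15=7
a = 15: 15+12=10, 15+15=13
Distinct residues collected: {0, 2, 3, 4, 7, 10, 13, 16}
|A + B| = 8 (out of 17 total residues).

A + B = {0, 2, 3, 4, 7, 10, 13, 16}


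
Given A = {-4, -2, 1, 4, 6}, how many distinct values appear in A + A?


A + A = {a + a' : a, a' ∈ A}; |A| = 5.
General bounds: 2|A| - 1 ≤ |A + A| ≤ |A|(|A|+1)/2, i.e. 9 ≤ |A + A| ≤ 15.
Lower bound 2|A|-1 is attained iff A is an arithmetic progression.
Enumerate sums a + a' for a ≤ a' (symmetric, so this suffices):
a = -4: -4+-4=-8, -4+-2=-6, -4+1=-3, -4+4=0, -4+6=2
a = -2: -2+-2=-4, -2+1=-1, -2+4=2, -2+6=4
a = 1: 1+1=2, 1+4=5, 1+6=7
a = 4: 4+4=8, 4+6=10
a = 6: 6+6=12
Distinct sums: {-8, -6, -4, -3, -1, 0, 2, 4, 5, 7, 8, 10, 12}
|A + A| = 13

|A + A| = 13


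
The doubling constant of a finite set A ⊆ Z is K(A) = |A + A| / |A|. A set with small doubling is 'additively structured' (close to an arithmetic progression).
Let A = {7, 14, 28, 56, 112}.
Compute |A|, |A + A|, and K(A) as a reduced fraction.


|A| = 5.
Compute A + A by enumerating all 25 pairs.
A + A = {14, 21, 28, 35, 42, 56, 63, 70, 84, 112, 119, 126, 140, 168, 224}, so |A + A| = 15.
K = |A + A| / |A| = 15/5 = 3/1 ≈ 3.0000.
Reference: AP of size 5 gives K = 9/5 ≈ 1.8000; a fully generic set of size 5 gives K ≈ 3.0000.

|A| = 5, |A + A| = 15, K = 15/5 = 3/1.


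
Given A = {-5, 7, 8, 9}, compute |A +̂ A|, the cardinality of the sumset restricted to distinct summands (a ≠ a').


Restricted sumset: A +̂ A = {a + a' : a ∈ A, a' ∈ A, a ≠ a'}.
Equivalently, take A + A and drop any sum 2a that is achievable ONLY as a + a for a ∈ A (i.e. sums representable only with equal summands).
Enumerate pairs (a, a') with a < a' (symmetric, so each unordered pair gives one sum; this covers all a ≠ a'):
  -5 + 7 = 2
  -5 + 8 = 3
  -5 + 9 = 4
  7 + 8 = 15
  7 + 9 = 16
  8 + 9 = 17
Collected distinct sums: {2, 3, 4, 15, 16, 17}
|A +̂ A| = 6
(Reference bound: |A +̂ A| ≥ 2|A| - 3 for |A| ≥ 2, with |A| = 4 giving ≥ 5.)

|A +̂ A| = 6


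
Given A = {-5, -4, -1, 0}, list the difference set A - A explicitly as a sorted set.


A - A = {a - a' : a, a' ∈ A}.
Compute a - a' for each ordered pair (a, a'):
a = -5: -5--5=0, -5--4=-1, -5--1=-4, -5-0=-5
a = -4: -4--5=1, -4--4=0, -4--1=-3, -4-0=-4
a = -1: -1--5=4, -1--4=3, -1--1=0, -1-0=-1
a = 0: 0--5=5, 0--4=4, 0--1=1, 0-0=0
Collecting distinct values (and noting 0 appears from a-a):
A - A = {-5, -4, -3, -1, 0, 1, 3, 4, 5}
|A - A| = 9

A - A = {-5, -4, -3, -1, 0, 1, 3, 4, 5}


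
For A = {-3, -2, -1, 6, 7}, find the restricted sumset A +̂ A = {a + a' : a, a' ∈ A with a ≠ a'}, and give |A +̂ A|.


Restricted sumset: A +̂ A = {a + a' : a ∈ A, a' ∈ A, a ≠ a'}.
Equivalently, take A + A and drop any sum 2a that is achievable ONLY as a + a for a ∈ A (i.e. sums representable only with equal summands).
Enumerate pairs (a, a') with a < a' (symmetric, so each unordered pair gives one sum; this covers all a ≠ a'):
  -3 + -2 = -5
  -3 + -1 = -4
  -3 + 6 = 3
  -3 + 7 = 4
  -2 + -1 = -3
  -2 + 6 = 4
  -2 + 7 = 5
  -1 + 6 = 5
  -1 + 7 = 6
  6 + 7 = 13
Collected distinct sums: {-5, -4, -3, 3, 4, 5, 6, 13}
|A +̂ A| = 8
(Reference bound: |A +̂ A| ≥ 2|A| - 3 for |A| ≥ 2, with |A| = 5 giving ≥ 7.)

|A +̂ A| = 8


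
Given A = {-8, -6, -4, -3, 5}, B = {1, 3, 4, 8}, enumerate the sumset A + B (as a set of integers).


A + B = {a + b : a ∈ A, b ∈ B}.
Enumerate all |A|·|B| = 5·4 = 20 pairs (a, b) and collect distinct sums.
a = -8: -8+1=-7, -8+3=-5, -8+4=-4, -8+8=0
a = -6: -6+1=-5, -6+3=-3, -6+4=-2, -6+8=2
a = -4: -4+1=-3, -4+3=-1, -4+4=0, -4+8=4
a = -3: -3+1=-2, -3+3=0, -3+4=1, -3+8=5
a = 5: 5+1=6, 5+3=8, 5+4=9, 5+8=13
Collecting distinct sums: A + B = {-7, -5, -4, -3, -2, -1, 0, 1, 2, 4, 5, 6, 8, 9, 13}
|A + B| = 15

A + B = {-7, -5, -4, -3, -2, -1, 0, 1, 2, 4, 5, 6, 8, 9, 13}


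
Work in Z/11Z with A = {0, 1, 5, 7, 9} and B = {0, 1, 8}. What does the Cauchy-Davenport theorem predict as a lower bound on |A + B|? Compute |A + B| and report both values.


Cauchy-Davenport: |A + B| ≥ min(p, |A| + |B| - 1) for A, B nonempty in Z/pZ.
|A| = 5, |B| = 3, p = 11.
CD lower bound = min(11, 5 + 3 - 1) = min(11, 7) = 7.
Compute A + B mod 11 directly:
a = 0: 0+0=0, 0+1=1, 0+8=8
a = 1: 1+0=1, 1+1=2, 1+8=9
a = 5: 5+0=5, 5+1=6, 5+8=2
a = 7: 7+0=7, 7+1=8, 7+8=4
a = 9: 9+0=9, 9+1=10, 9+8=6
A + B = {0, 1, 2, 4, 5, 6, 7, 8, 9, 10}, so |A + B| = 10.
Verify: 10 ≥ 7? Yes ✓.

CD lower bound = 7, actual |A + B| = 10.


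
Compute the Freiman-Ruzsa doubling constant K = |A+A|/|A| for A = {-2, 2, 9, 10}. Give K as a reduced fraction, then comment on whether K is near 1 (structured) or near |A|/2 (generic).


|A| = 4.
Compute A + A by enumerating all 16 pairs.
A + A = {-4, 0, 4, 7, 8, 11, 12, 18, 19, 20}, so |A + A| = 10.
K = |A + A| / |A| = 10/4 = 5/2 ≈ 2.5000.
Reference: AP of size 4 gives K = 7/4 ≈ 1.7500; a fully generic set of size 4 gives K ≈ 2.5000.

|A| = 4, |A + A| = 10, K = 10/4 = 5/2.


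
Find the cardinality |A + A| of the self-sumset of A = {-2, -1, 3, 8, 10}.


A + A = {a + a' : a, a' ∈ A}; |A| = 5.
General bounds: 2|A| - 1 ≤ |A + A| ≤ |A|(|A|+1)/2, i.e. 9 ≤ |A + A| ≤ 15.
Lower bound 2|A|-1 is attained iff A is an arithmetic progression.
Enumerate sums a + a' for a ≤ a' (symmetric, so this suffices):
a = -2: -2+-2=-4, -2+-1=-3, -2+3=1, -2+8=6, -2+10=8
a = -1: -1+-1=-2, -1+3=2, -1+8=7, -1+10=9
a = 3: 3+3=6, 3+8=11, 3+10=13
a = 8: 8+8=16, 8+10=18
a = 10: 10+10=20
Distinct sums: {-4, -3, -2, 1, 2, 6, 7, 8, 9, 11, 13, 16, 18, 20}
|A + A| = 14

|A + A| = 14


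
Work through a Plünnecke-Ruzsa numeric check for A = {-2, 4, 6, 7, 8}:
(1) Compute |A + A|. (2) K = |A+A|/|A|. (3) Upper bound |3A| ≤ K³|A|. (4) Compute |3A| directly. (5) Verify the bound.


|A| = 5.
Step 1: Compute A + A by enumerating all 25 pairs.
A + A = {-4, 2, 4, 5, 6, 8, 10, 11, 12, 13, 14, 15, 16}, so |A + A| = 13.
Step 2: Doubling constant K = |A + A|/|A| = 13/5 = 13/5 ≈ 2.6000.
Step 3: Plünnecke-Ruzsa gives |3A| ≤ K³·|A| = (2.6000)³ · 5 ≈ 87.8800.
Step 4: Compute 3A = A + A + A directly by enumerating all triples (a,b,c) ∈ A³; |3A| = 23.
Step 5: Check 23 ≤ 87.8800? Yes ✓.

K = 13/5, Plünnecke-Ruzsa bound K³|A| ≈ 87.8800, |3A| = 23, inequality holds.


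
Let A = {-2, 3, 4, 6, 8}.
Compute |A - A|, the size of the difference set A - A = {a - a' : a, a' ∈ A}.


A - A = {a - a' : a, a' ∈ A}; |A| = 5.
Bounds: 2|A|-1 ≤ |A - A| ≤ |A|² - |A| + 1, i.e. 9 ≤ |A - A| ≤ 21.
Note: 0 ∈ A - A always (from a - a). The set is symmetric: if d ∈ A - A then -d ∈ A - A.
Enumerate nonzero differences d = a - a' with a > a' (then include -d):
Positive differences: {1, 2, 3, 4, 5, 6, 8, 10}
Full difference set: {0} ∪ (positive diffs) ∪ (negative diffs).
|A - A| = 1 + 2·8 = 17 (matches direct enumeration: 17).

|A - A| = 17


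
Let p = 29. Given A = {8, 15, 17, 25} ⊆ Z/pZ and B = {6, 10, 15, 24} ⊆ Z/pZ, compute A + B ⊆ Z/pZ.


Work in Z/29Z: reduce every sum a + b modulo 29.
Enumerate all 16 pairs:
a = 8: 8+6=14, 8+10=18, 8+15=23, 8+24=3
a = 15: 15+6=21, 15+10=25, 15+15=1, 15+24=10
a = 17: 17+6=23, 17+10=27, 17+15=3, 17+24=12
a = 25: 25+6=2, 25+10=6, 25+15=11, 25+24=20
Distinct residues collected: {1, 2, 3, 6, 10, 11, 12, 14, 18, 20, 21, 23, 25, 27}
|A + B| = 14 (out of 29 total residues).

A + B = {1, 2, 3, 6, 10, 11, 12, 14, 18, 20, 21, 23, 25, 27}


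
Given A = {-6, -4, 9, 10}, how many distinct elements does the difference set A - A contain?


A - A = {a - a' : a, a' ∈ A}; |A| = 4.
Bounds: 2|A|-1 ≤ |A - A| ≤ |A|² - |A| + 1, i.e. 7 ≤ |A - A| ≤ 13.
Note: 0 ∈ A - A always (from a - a). The set is symmetric: if d ∈ A - A then -d ∈ A - A.
Enumerate nonzero differences d = a - a' with a > a' (then include -d):
Positive differences: {1, 2, 13, 14, 15, 16}
Full difference set: {0} ∪ (positive diffs) ∪ (negative diffs).
|A - A| = 1 + 2·6 = 13 (matches direct enumeration: 13).

|A - A| = 13


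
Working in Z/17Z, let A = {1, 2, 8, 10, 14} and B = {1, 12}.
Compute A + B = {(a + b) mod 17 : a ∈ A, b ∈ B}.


Work in Z/17Z: reduce every sum a + b modulo 17.
Enumerate all 10 pairs:
a = 1: 1+1=2, 1+12=13
a = 2: 2+1=3, 2+12=14
a = 8: 8+1=9, 8+12=3
a = 10: 10+1=11, 10+12=5
a = 14: 14+1=15, 14+12=9
Distinct residues collected: {2, 3, 5, 9, 11, 13, 14, 15}
|A + B| = 8 (out of 17 total residues).

A + B = {2, 3, 5, 9, 11, 13, 14, 15}


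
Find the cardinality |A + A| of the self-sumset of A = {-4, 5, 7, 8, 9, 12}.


A + A = {a + a' : a, a' ∈ A}; |A| = 6.
General bounds: 2|A| - 1 ≤ |A + A| ≤ |A|(|A|+1)/2, i.e. 11 ≤ |A + A| ≤ 21.
Lower bound 2|A|-1 is attained iff A is an arithmetic progression.
Enumerate sums a + a' for a ≤ a' (symmetric, so this suffices):
a = -4: -4+-4=-8, -4+5=1, -4+7=3, -4+8=4, -4+9=5, -4+12=8
a = 5: 5+5=10, 5+7=12, 5+8=13, 5+9=14, 5+12=17
a = 7: 7+7=14, 7+8=15, 7+9=16, 7+12=19
a = 8: 8+8=16, 8+9=17, 8+12=20
a = 9: 9+9=18, 9+12=21
a = 12: 12+12=24
Distinct sums: {-8, 1, 3, 4, 5, 8, 10, 12, 13, 14, 15, 16, 17, 18, 19, 20, 21, 24}
|A + A| = 18

|A + A| = 18


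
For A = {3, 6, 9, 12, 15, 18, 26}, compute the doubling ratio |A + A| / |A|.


|A| = 7.
Compute A + A by enumerating all 49 pairs.
A + A = {6, 9, 12, 15, 18, 21, 24, 27, 29, 30, 32, 33, 35, 36, 38, 41, 44, 52}, so |A + A| = 18.
K = |A + A| / |A| = 18/7 (already in lowest terms) ≈ 2.5714.
Reference: AP of size 7 gives K = 13/7 ≈ 1.8571; a fully generic set of size 7 gives K ≈ 4.0000.

|A| = 7, |A + A| = 18, K = 18/7.


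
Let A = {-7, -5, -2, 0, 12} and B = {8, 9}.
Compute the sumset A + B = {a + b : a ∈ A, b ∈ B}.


A + B = {a + b : a ∈ A, b ∈ B}.
Enumerate all |A|·|B| = 5·2 = 10 pairs (a, b) and collect distinct sums.
a = -7: -7+8=1, -7+9=2
a = -5: -5+8=3, -5+9=4
a = -2: -2+8=6, -2+9=7
a = 0: 0+8=8, 0+9=9
a = 12: 12+8=20, 12+9=21
Collecting distinct sums: A + B = {1, 2, 3, 4, 6, 7, 8, 9, 20, 21}
|A + B| = 10

A + B = {1, 2, 3, 4, 6, 7, 8, 9, 20, 21}


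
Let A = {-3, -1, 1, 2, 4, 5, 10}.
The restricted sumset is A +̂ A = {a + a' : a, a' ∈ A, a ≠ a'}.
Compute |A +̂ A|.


Restricted sumset: A +̂ A = {a + a' : a ∈ A, a' ∈ A, a ≠ a'}.
Equivalently, take A + A and drop any sum 2a that is achievable ONLY as a + a for a ∈ A (i.e. sums representable only with equal summands).
Enumerate pairs (a, a') with a < a' (symmetric, so each unordered pair gives one sum; this covers all a ≠ a'):
  -3 + -1 = -4
  -3 + 1 = -2
  -3 + 2 = -1
  -3 + 4 = 1
  -3 + 5 = 2
  -3 + 10 = 7
  -1 + 1 = 0
  -1 + 2 = 1
  -1 + 4 = 3
  -1 + 5 = 4
  -1 + 10 = 9
  1 + 2 = 3
  1 + 4 = 5
  1 + 5 = 6
  1 + 10 = 11
  2 + 4 = 6
  2 + 5 = 7
  2 + 10 = 12
  4 + 5 = 9
  4 + 10 = 14
  5 + 10 = 15
Collected distinct sums: {-4, -2, -1, 0, 1, 2, 3, 4, 5, 6, 7, 9, 11, 12, 14, 15}
|A +̂ A| = 16
(Reference bound: |A +̂ A| ≥ 2|A| - 3 for |A| ≥ 2, with |A| = 7 giving ≥ 11.)

|A +̂ A| = 16


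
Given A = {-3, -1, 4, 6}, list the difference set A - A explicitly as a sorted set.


A - A = {a - a' : a, a' ∈ A}.
Compute a - a' for each ordered pair (a, a'):
a = -3: -3--3=0, -3--1=-2, -3-4=-7, -3-6=-9
a = -1: -1--3=2, -1--1=0, -1-4=-5, -1-6=-7
a = 4: 4--3=7, 4--1=5, 4-4=0, 4-6=-2
a = 6: 6--3=9, 6--1=7, 6-4=2, 6-6=0
Collecting distinct values (and noting 0 appears from a-a):
A - A = {-9, -7, -5, -2, 0, 2, 5, 7, 9}
|A - A| = 9

A - A = {-9, -7, -5, -2, 0, 2, 5, 7, 9}


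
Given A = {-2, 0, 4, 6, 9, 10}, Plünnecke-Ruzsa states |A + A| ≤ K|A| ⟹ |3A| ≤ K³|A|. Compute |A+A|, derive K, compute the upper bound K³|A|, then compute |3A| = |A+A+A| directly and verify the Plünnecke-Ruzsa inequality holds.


|A| = 6.
Step 1: Compute A + A by enumerating all 36 pairs.
A + A = {-4, -2, 0, 2, 4, 6, 7, 8, 9, 10, 12, 13, 14, 15, 16, 18, 19, 20}, so |A + A| = 18.
Step 2: Doubling constant K = |A + A|/|A| = 18/6 = 18/6 ≈ 3.0000.
Step 3: Plünnecke-Ruzsa gives |3A| ≤ K³·|A| = (3.0000)³ · 6 ≈ 162.0000.
Step 4: Compute 3A = A + A + A directly by enumerating all triples (a,b,c) ∈ A³; |3A| = 32.
Step 5: Check 32 ≤ 162.0000? Yes ✓.

K = 18/6, Plünnecke-Ruzsa bound K³|A| ≈ 162.0000, |3A| = 32, inequality holds.


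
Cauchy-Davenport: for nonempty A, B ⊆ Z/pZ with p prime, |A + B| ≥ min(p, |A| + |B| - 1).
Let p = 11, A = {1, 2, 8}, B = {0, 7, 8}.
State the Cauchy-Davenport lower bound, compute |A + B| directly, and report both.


Cauchy-Davenport: |A + B| ≥ min(p, |A| + |B| - 1) for A, B nonempty in Z/pZ.
|A| = 3, |B| = 3, p = 11.
CD lower bound = min(11, 3 + 3 - 1) = min(11, 5) = 5.
Compute A + B mod 11 directly:
a = 1: 1+0=1, 1+7=8, 1+8=9
a = 2: 2+0=2, 2+7=9, 2+8=10
a = 8: 8+0=8, 8+7=4, 8+8=5
A + B = {1, 2, 4, 5, 8, 9, 10}, so |A + B| = 7.
Verify: 7 ≥ 5? Yes ✓.

CD lower bound = 5, actual |A + B| = 7.


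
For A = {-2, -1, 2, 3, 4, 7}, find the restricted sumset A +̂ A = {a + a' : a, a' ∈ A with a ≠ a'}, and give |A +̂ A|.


Restricted sumset: A +̂ A = {a + a' : a ∈ A, a' ∈ A, a ≠ a'}.
Equivalently, take A + A and drop any sum 2a that is achievable ONLY as a + a for a ∈ A (i.e. sums representable only with equal summands).
Enumerate pairs (a, a') with a < a' (symmetric, so each unordered pair gives one sum; this covers all a ≠ a'):
  -2 + -1 = -3
  -2 + 2 = 0
  -2 + 3 = 1
  -2 + 4 = 2
  -2 + 7 = 5
  -1 + 2 = 1
  -1 + 3 = 2
  -1 + 4 = 3
  -1 + 7 = 6
  2 + 3 = 5
  2 + 4 = 6
  2 + 7 = 9
  3 + 4 = 7
  3 + 7 = 10
  4 + 7 = 11
Collected distinct sums: {-3, 0, 1, 2, 3, 5, 6, 7, 9, 10, 11}
|A +̂ A| = 11
(Reference bound: |A +̂ A| ≥ 2|A| - 3 for |A| ≥ 2, with |A| = 6 giving ≥ 9.)

|A +̂ A| = 11


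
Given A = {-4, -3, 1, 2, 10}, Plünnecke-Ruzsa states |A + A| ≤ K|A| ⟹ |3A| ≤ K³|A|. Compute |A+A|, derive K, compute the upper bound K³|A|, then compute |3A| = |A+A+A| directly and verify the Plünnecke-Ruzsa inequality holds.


|A| = 5.
Step 1: Compute A + A by enumerating all 25 pairs.
A + A = {-8, -7, -6, -3, -2, -1, 2, 3, 4, 6, 7, 11, 12, 20}, so |A + A| = 14.
Step 2: Doubling constant K = |A + A|/|A| = 14/5 = 14/5 ≈ 2.8000.
Step 3: Plünnecke-Ruzsa gives |3A| ≤ K³·|A| = (2.8000)³ · 5 ≈ 109.7600.
Step 4: Compute 3A = A + A + A directly by enumerating all triples (a,b,c) ∈ A³; |3A| = 28.
Step 5: Check 28 ≤ 109.7600? Yes ✓.

K = 14/5, Plünnecke-Ruzsa bound K³|A| ≈ 109.7600, |3A| = 28, inequality holds.


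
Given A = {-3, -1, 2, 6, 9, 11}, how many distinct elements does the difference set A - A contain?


A - A = {a - a' : a, a' ∈ A}; |A| = 6.
Bounds: 2|A|-1 ≤ |A - A| ≤ |A|² - |A| + 1, i.e. 11 ≤ |A - A| ≤ 31.
Note: 0 ∈ A - A always (from a - a). The set is symmetric: if d ∈ A - A then -d ∈ A - A.
Enumerate nonzero differences d = a - a' with a > a' (then include -d):
Positive differences: {2, 3, 4, 5, 7, 9, 10, 12, 14}
Full difference set: {0} ∪ (positive diffs) ∪ (negative diffs).
|A - A| = 1 + 2·9 = 19 (matches direct enumeration: 19).

|A - A| = 19


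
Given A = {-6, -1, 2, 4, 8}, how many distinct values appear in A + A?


A + A = {a + a' : a, a' ∈ A}; |A| = 5.
General bounds: 2|A| - 1 ≤ |A + A| ≤ |A|(|A|+1)/2, i.e. 9 ≤ |A + A| ≤ 15.
Lower bound 2|A|-1 is attained iff A is an arithmetic progression.
Enumerate sums a + a' for a ≤ a' (symmetric, so this suffices):
a = -6: -6+-6=-12, -6+-1=-7, -6+2=-4, -6+4=-2, -6+8=2
a = -1: -1+-1=-2, -1+2=1, -1+4=3, -1+8=7
a = 2: 2+2=4, 2+4=6, 2+8=10
a = 4: 4+4=8, 4+8=12
a = 8: 8+8=16
Distinct sums: {-12, -7, -4, -2, 1, 2, 3, 4, 6, 7, 8, 10, 12, 16}
|A + A| = 14

|A + A| = 14


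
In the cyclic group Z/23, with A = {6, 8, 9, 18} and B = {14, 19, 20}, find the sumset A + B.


Work in Z/23Z: reduce every sum a + b modulo 23.
Enumerate all 12 pairs:
a = 6: 6+14=20, 6+19=2, 6+20=3
a = 8: 8+14=22, 8+19=4, 8+20=5
a = 9: 9+14=0, 9+19=5, 9+20=6
a = 18: 18+14=9, 18+19=14, 18+20=15
Distinct residues collected: {0, 2, 3, 4, 5, 6, 9, 14, 15, 20, 22}
|A + B| = 11 (out of 23 total residues).

A + B = {0, 2, 3, 4, 5, 6, 9, 14, 15, 20, 22}


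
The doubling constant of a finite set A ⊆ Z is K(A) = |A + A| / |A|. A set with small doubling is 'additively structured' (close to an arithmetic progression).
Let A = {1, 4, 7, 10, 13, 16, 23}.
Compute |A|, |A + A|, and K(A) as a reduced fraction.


|A| = 7.
Compute A + A by enumerating all 49 pairs.
A + A = {2, 5, 8, 11, 14, 17, 20, 23, 24, 26, 27, 29, 30, 32, 33, 36, 39, 46}, so |A + A| = 18.
K = |A + A| / |A| = 18/7 (already in lowest terms) ≈ 2.5714.
Reference: AP of size 7 gives K = 13/7 ≈ 1.8571; a fully generic set of size 7 gives K ≈ 4.0000.

|A| = 7, |A + A| = 18, K = 18/7.


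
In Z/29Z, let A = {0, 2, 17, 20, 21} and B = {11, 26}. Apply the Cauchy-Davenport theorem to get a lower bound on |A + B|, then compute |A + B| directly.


Cauchy-Davenport: |A + B| ≥ min(p, |A| + |B| - 1) for A, B nonempty in Z/pZ.
|A| = 5, |B| = 2, p = 29.
CD lower bound = min(29, 5 + 2 - 1) = min(29, 6) = 6.
Compute A + B mod 29 directly:
a = 0: 0+11=11, 0+26=26
a = 2: 2+11=13, 2+26=28
a = 17: 17+11=28, 17+26=14
a = 20: 20+11=2, 20+26=17
a = 21: 21+11=3, 21+26=18
A + B = {2, 3, 11, 13, 14, 17, 18, 26, 28}, so |A + B| = 9.
Verify: 9 ≥ 6? Yes ✓.

CD lower bound = 6, actual |A + B| = 9.


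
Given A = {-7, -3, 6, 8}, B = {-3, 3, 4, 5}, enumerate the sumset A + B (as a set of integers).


A + B = {a + b : a ∈ A, b ∈ B}.
Enumerate all |A|·|B| = 4·4 = 16 pairs (a, b) and collect distinct sums.
a = -7: -7+-3=-10, -7+3=-4, -7+4=-3, -7+5=-2
a = -3: -3+-3=-6, -3+3=0, -3+4=1, -3+5=2
a = 6: 6+-3=3, 6+3=9, 6+4=10, 6+5=11
a = 8: 8+-3=5, 8+3=11, 8+4=12, 8+5=13
Collecting distinct sums: A + B = {-10, -6, -4, -3, -2, 0, 1, 2, 3, 5, 9, 10, 11, 12, 13}
|A + B| = 15

A + B = {-10, -6, -4, -3, -2, 0, 1, 2, 3, 5, 9, 10, 11, 12, 13}


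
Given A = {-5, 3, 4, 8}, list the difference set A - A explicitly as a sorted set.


A - A = {a - a' : a, a' ∈ A}.
Compute a - a' for each ordered pair (a, a'):
a = -5: -5--5=0, -5-3=-8, -5-4=-9, -5-8=-13
a = 3: 3--5=8, 3-3=0, 3-4=-1, 3-8=-5
a = 4: 4--5=9, 4-3=1, 4-4=0, 4-8=-4
a = 8: 8--5=13, 8-3=5, 8-4=4, 8-8=0
Collecting distinct values (and noting 0 appears from a-a):
A - A = {-13, -9, -8, -5, -4, -1, 0, 1, 4, 5, 8, 9, 13}
|A - A| = 13

A - A = {-13, -9, -8, -5, -4, -1, 0, 1, 4, 5, 8, 9, 13}


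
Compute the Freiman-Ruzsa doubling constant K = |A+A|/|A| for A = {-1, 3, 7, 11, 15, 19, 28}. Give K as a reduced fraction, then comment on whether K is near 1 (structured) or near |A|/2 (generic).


|A| = 7.
Compute A + A by enumerating all 49 pairs.
A + A = {-2, 2, 6, 10, 14, 18, 22, 26, 27, 30, 31, 34, 35, 38, 39, 43, 47, 56}, so |A + A| = 18.
K = |A + A| / |A| = 18/7 (already in lowest terms) ≈ 2.5714.
Reference: AP of size 7 gives K = 13/7 ≈ 1.8571; a fully generic set of size 7 gives K ≈ 4.0000.

|A| = 7, |A + A| = 18, K = 18/7.


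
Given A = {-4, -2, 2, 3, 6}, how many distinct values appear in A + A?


A + A = {a + a' : a, a' ∈ A}; |A| = 5.
General bounds: 2|A| - 1 ≤ |A + A| ≤ |A|(|A|+1)/2, i.e. 9 ≤ |A + A| ≤ 15.
Lower bound 2|A|-1 is attained iff A is an arithmetic progression.
Enumerate sums a + a' for a ≤ a' (symmetric, so this suffices):
a = -4: -4+-4=-8, -4+-2=-6, -4+2=-2, -4+3=-1, -4+6=2
a = -2: -2+-2=-4, -2+2=0, -2+3=1, -2+6=4
a = 2: 2+2=4, 2+3=5, 2+6=8
a = 3: 3+3=6, 3+6=9
a = 6: 6+6=12
Distinct sums: {-8, -6, -4, -2, -1, 0, 1, 2, 4, 5, 6, 8, 9, 12}
|A + A| = 14

|A + A| = 14


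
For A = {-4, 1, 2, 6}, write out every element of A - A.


A - A = {a - a' : a, a' ∈ A}.
Compute a - a' for each ordered pair (a, a'):
a = -4: -4--4=0, -4-1=-5, -4-2=-6, -4-6=-10
a = 1: 1--4=5, 1-1=0, 1-2=-1, 1-6=-5
a = 2: 2--4=6, 2-1=1, 2-2=0, 2-6=-4
a = 6: 6--4=10, 6-1=5, 6-2=4, 6-6=0
Collecting distinct values (and noting 0 appears from a-a):
A - A = {-10, -6, -5, -4, -1, 0, 1, 4, 5, 6, 10}
|A - A| = 11

A - A = {-10, -6, -5, -4, -1, 0, 1, 4, 5, 6, 10}


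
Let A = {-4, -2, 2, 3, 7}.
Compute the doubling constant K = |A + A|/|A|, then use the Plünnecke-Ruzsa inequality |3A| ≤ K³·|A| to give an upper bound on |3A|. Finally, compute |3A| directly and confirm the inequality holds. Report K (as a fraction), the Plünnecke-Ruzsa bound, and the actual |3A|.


|A| = 5.
Step 1: Compute A + A by enumerating all 25 pairs.
A + A = {-8, -6, -4, -2, -1, 0, 1, 3, 4, 5, 6, 9, 10, 14}, so |A + A| = 14.
Step 2: Doubling constant K = |A + A|/|A| = 14/5 = 14/5 ≈ 2.8000.
Step 3: Plünnecke-Ruzsa gives |3A| ≤ K³·|A| = (2.8000)³ · 5 ≈ 109.7600.
Step 4: Compute 3A = A + A + A directly by enumerating all triples (a,b,c) ∈ A³; |3A| = 26.
Step 5: Check 26 ≤ 109.7600? Yes ✓.

K = 14/5, Plünnecke-Ruzsa bound K³|A| ≈ 109.7600, |3A| = 26, inequality holds.


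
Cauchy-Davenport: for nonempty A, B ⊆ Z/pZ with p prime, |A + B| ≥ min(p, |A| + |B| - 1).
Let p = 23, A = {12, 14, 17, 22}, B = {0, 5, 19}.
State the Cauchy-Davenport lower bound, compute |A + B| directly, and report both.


Cauchy-Davenport: |A + B| ≥ min(p, |A| + |B| - 1) for A, B nonempty in Z/pZ.
|A| = 4, |B| = 3, p = 23.
CD lower bound = min(23, 4 + 3 - 1) = min(23, 6) = 6.
Compute A + B mod 23 directly:
a = 12: 12+0=12, 12+5=17, 12+19=8
a = 14: 14+0=14, 14+5=19, 14+19=10
a = 17: 17+0=17, 17+5=22, 17+19=13
a = 22: 22+0=22, 22+5=4, 22+19=18
A + B = {4, 8, 10, 12, 13, 14, 17, 18, 19, 22}, so |A + B| = 10.
Verify: 10 ≥ 6? Yes ✓.

CD lower bound = 6, actual |A + B| = 10.


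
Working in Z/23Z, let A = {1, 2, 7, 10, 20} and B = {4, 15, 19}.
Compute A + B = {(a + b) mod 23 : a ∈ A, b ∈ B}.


Work in Z/23Z: reduce every sum a + b modulo 23.
Enumerate all 15 pairs:
a = 1: 1+4=5, 1+15=16, 1+19=20
a = 2: 2+4=6, 2+15=17, 2+19=21
a = 7: 7+4=11, 7+15=22, 7+19=3
a = 10: 10+4=14, 10+15=2, 10+19=6
a = 20: 20+4=1, 20+15=12, 20+19=16
Distinct residues collected: {1, 2, 3, 5, 6, 11, 12, 14, 16, 17, 20, 21, 22}
|A + B| = 13 (out of 23 total residues).

A + B = {1, 2, 3, 5, 6, 11, 12, 14, 16, 17, 20, 21, 22}


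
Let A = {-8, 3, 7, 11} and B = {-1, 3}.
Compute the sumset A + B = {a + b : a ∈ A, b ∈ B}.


A + B = {a + b : a ∈ A, b ∈ B}.
Enumerate all |A|·|B| = 4·2 = 8 pairs (a, b) and collect distinct sums.
a = -8: -8+-1=-9, -8+3=-5
a = 3: 3+-1=2, 3+3=6
a = 7: 7+-1=6, 7+3=10
a = 11: 11+-1=10, 11+3=14
Collecting distinct sums: A + B = {-9, -5, 2, 6, 10, 14}
|A + B| = 6

A + B = {-9, -5, 2, 6, 10, 14}


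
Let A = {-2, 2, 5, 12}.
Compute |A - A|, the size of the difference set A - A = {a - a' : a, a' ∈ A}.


A - A = {a - a' : a, a' ∈ A}; |A| = 4.
Bounds: 2|A|-1 ≤ |A - A| ≤ |A|² - |A| + 1, i.e. 7 ≤ |A - A| ≤ 13.
Note: 0 ∈ A - A always (from a - a). The set is symmetric: if d ∈ A - A then -d ∈ A - A.
Enumerate nonzero differences d = a - a' with a > a' (then include -d):
Positive differences: {3, 4, 7, 10, 14}
Full difference set: {0} ∪ (positive diffs) ∪ (negative diffs).
|A - A| = 1 + 2·5 = 11 (matches direct enumeration: 11).

|A - A| = 11


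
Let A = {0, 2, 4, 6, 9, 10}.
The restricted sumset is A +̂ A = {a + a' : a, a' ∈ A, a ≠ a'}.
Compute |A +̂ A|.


Restricted sumset: A +̂ A = {a + a' : a ∈ A, a' ∈ A, a ≠ a'}.
Equivalently, take A + A and drop any sum 2a that is achievable ONLY as a + a for a ∈ A (i.e. sums representable only with equal summands).
Enumerate pairs (a, a') with a < a' (symmetric, so each unordered pair gives one sum; this covers all a ≠ a'):
  0 + 2 = 2
  0 + 4 = 4
  0 + 6 = 6
  0 + 9 = 9
  0 + 10 = 10
  2 + 4 = 6
  2 + 6 = 8
  2 + 9 = 11
  2 + 10 = 12
  4 + 6 = 10
  4 + 9 = 13
  4 + 10 = 14
  6 + 9 = 15
  6 + 10 = 16
  9 + 10 = 19
Collected distinct sums: {2, 4, 6, 8, 9, 10, 11, 12, 13, 14, 15, 16, 19}
|A +̂ A| = 13
(Reference bound: |A +̂ A| ≥ 2|A| - 3 for |A| ≥ 2, with |A| = 6 giving ≥ 9.)

|A +̂ A| = 13


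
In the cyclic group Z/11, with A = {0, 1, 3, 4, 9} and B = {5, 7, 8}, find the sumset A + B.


Work in Z/11Z: reduce every sum a + b modulo 11.
Enumerate all 15 pairs:
a = 0: 0+5=5, 0+7=7, 0+8=8
a = 1: 1+5=6, 1+7=8, 1+8=9
a = 3: 3+5=8, 3+7=10, 3+8=0
a = 4: 4+5=9, 4+7=0, 4+8=1
a = 9: 9+5=3, 9+7=5, 9+8=6
Distinct residues collected: {0, 1, 3, 5, 6, 7, 8, 9, 10}
|A + B| = 9 (out of 11 total residues).

A + B = {0, 1, 3, 5, 6, 7, 8, 9, 10}


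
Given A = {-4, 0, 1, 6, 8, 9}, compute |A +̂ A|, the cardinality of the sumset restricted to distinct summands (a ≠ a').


Restricted sumset: A +̂ A = {a + a' : a ∈ A, a' ∈ A, a ≠ a'}.
Equivalently, take A + A and drop any sum 2a that is achievable ONLY as a + a for a ∈ A (i.e. sums representable only with equal summands).
Enumerate pairs (a, a') with a < a' (symmetric, so each unordered pair gives one sum; this covers all a ≠ a'):
  -4 + 0 = -4
  -4 + 1 = -3
  -4 + 6 = 2
  -4 + 8 = 4
  -4 + 9 = 5
  0 + 1 = 1
  0 + 6 = 6
  0 + 8 = 8
  0 + 9 = 9
  1 + 6 = 7
  1 + 8 = 9
  1 + 9 = 10
  6 + 8 = 14
  6 + 9 = 15
  8 + 9 = 17
Collected distinct sums: {-4, -3, 1, 2, 4, 5, 6, 7, 8, 9, 10, 14, 15, 17}
|A +̂ A| = 14
(Reference bound: |A +̂ A| ≥ 2|A| - 3 for |A| ≥ 2, with |A| = 6 giving ≥ 9.)

|A +̂ A| = 14


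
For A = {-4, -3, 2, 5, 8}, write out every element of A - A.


A - A = {a - a' : a, a' ∈ A}.
Compute a - a' for each ordered pair (a, a'):
a = -4: -4--4=0, -4--3=-1, -4-2=-6, -4-5=-9, -4-8=-12
a = -3: -3--4=1, -3--3=0, -3-2=-5, -3-5=-8, -3-8=-11
a = 2: 2--4=6, 2--3=5, 2-2=0, 2-5=-3, 2-8=-6
a = 5: 5--4=9, 5--3=8, 5-2=3, 5-5=0, 5-8=-3
a = 8: 8--4=12, 8--3=11, 8-2=6, 8-5=3, 8-8=0
Collecting distinct values (and noting 0 appears from a-a):
A - A = {-12, -11, -9, -8, -6, -5, -3, -1, 0, 1, 3, 5, 6, 8, 9, 11, 12}
|A - A| = 17

A - A = {-12, -11, -9, -8, -6, -5, -3, -1, 0, 1, 3, 5, 6, 8, 9, 11, 12}


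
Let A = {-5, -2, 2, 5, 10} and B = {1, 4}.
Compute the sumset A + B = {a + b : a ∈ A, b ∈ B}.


A + B = {a + b : a ∈ A, b ∈ B}.
Enumerate all |A|·|B| = 5·2 = 10 pairs (a, b) and collect distinct sums.
a = -5: -5+1=-4, -5+4=-1
a = -2: -2+1=-1, -2+4=2
a = 2: 2+1=3, 2+4=6
a = 5: 5+1=6, 5+4=9
a = 10: 10+1=11, 10+4=14
Collecting distinct sums: A + B = {-4, -1, 2, 3, 6, 9, 11, 14}
|A + B| = 8

A + B = {-4, -1, 2, 3, 6, 9, 11, 14}


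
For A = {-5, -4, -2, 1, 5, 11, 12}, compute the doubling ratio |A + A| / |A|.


|A| = 7.
Compute A + A by enumerating all 49 pairs.
A + A = {-10, -9, -8, -7, -6, -4, -3, -1, 0, 1, 2, 3, 6, 7, 8, 9, 10, 12, 13, 16, 17, 22, 23, 24}, so |A + A| = 24.
K = |A + A| / |A| = 24/7 (already in lowest terms) ≈ 3.4286.
Reference: AP of size 7 gives K = 13/7 ≈ 1.8571; a fully generic set of size 7 gives K ≈ 4.0000.

|A| = 7, |A + A| = 24, K = 24/7.


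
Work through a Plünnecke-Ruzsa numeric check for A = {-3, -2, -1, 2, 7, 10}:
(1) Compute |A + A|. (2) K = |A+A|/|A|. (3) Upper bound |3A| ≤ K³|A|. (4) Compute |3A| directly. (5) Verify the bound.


|A| = 6.
Step 1: Compute A + A by enumerating all 36 pairs.
A + A = {-6, -5, -4, -3, -2, -1, 0, 1, 4, 5, 6, 7, 8, 9, 12, 14, 17, 20}, so |A + A| = 18.
Step 2: Doubling constant K = |A + A|/|A| = 18/6 = 18/6 ≈ 3.0000.
Step 3: Plünnecke-Ruzsa gives |3A| ≤ K³·|A| = (3.0000)³ · 6 ≈ 162.0000.
Step 4: Compute 3A = A + A + A directly by enumerating all triples (a,b,c) ∈ A³; |3A| = 34.
Step 5: Check 34 ≤ 162.0000? Yes ✓.

K = 18/6, Plünnecke-Ruzsa bound K³|A| ≈ 162.0000, |3A| = 34, inequality holds.


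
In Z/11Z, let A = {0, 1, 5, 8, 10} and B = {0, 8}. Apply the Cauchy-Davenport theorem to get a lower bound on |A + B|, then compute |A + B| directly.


Cauchy-Davenport: |A + B| ≥ min(p, |A| + |B| - 1) for A, B nonempty in Z/pZ.
|A| = 5, |B| = 2, p = 11.
CD lower bound = min(11, 5 + 2 - 1) = min(11, 6) = 6.
Compute A + B mod 11 directly:
a = 0: 0+0=0, 0+8=8
a = 1: 1+0=1, 1+8=9
a = 5: 5+0=5, 5+8=2
a = 8: 8+0=8, 8+8=5
a = 10: 10+0=10, 10+8=7
A + B = {0, 1, 2, 5, 7, 8, 9, 10}, so |A + B| = 8.
Verify: 8 ≥ 6? Yes ✓.

CD lower bound = 6, actual |A + B| = 8.


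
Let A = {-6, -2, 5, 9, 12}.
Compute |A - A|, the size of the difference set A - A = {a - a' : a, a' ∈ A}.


A - A = {a - a' : a, a' ∈ A}; |A| = 5.
Bounds: 2|A|-1 ≤ |A - A| ≤ |A|² - |A| + 1, i.e. 9 ≤ |A - A| ≤ 21.
Note: 0 ∈ A - A always (from a - a). The set is symmetric: if d ∈ A - A then -d ∈ A - A.
Enumerate nonzero differences d = a - a' with a > a' (then include -d):
Positive differences: {3, 4, 7, 11, 14, 15, 18}
Full difference set: {0} ∪ (positive diffs) ∪ (negative diffs).
|A - A| = 1 + 2·7 = 15 (matches direct enumeration: 15).

|A - A| = 15


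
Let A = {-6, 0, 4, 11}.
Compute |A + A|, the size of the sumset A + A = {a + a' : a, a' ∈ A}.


A + A = {a + a' : a, a' ∈ A}; |A| = 4.
General bounds: 2|A| - 1 ≤ |A + A| ≤ |A|(|A|+1)/2, i.e. 7 ≤ |A + A| ≤ 10.
Lower bound 2|A|-1 is attained iff A is an arithmetic progression.
Enumerate sums a + a' for a ≤ a' (symmetric, so this suffices):
a = -6: -6+-6=-12, -6+0=-6, -6+4=-2, -6+11=5
a = 0: 0+0=0, 0+4=4, 0+11=11
a = 4: 4+4=8, 4+11=15
a = 11: 11+11=22
Distinct sums: {-12, -6, -2, 0, 4, 5, 8, 11, 15, 22}
|A + A| = 10

|A + A| = 10


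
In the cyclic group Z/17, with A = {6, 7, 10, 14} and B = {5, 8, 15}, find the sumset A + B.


Work in Z/17Z: reduce every sum a + b modulo 17.
Enumerate all 12 pairs:
a = 6: 6+5=11, 6+8=14, 6+15=4
a = 7: 7+5=12, 7+8=15, 7+15=5
a = 10: 10+5=15, 10+8=1, 10+15=8
a = 14: 14+5=2, 14+8=5, 14+15=12
Distinct residues collected: {1, 2, 4, 5, 8, 11, 12, 14, 15}
|A + B| = 9 (out of 17 total residues).

A + B = {1, 2, 4, 5, 8, 11, 12, 14, 15}


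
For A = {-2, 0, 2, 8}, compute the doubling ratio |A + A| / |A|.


|A| = 4.
Compute A + A by enumerating all 16 pairs.
A + A = {-4, -2, 0, 2, 4, 6, 8, 10, 16}, so |A + A| = 9.
K = |A + A| / |A| = 9/4 (already in lowest terms) ≈ 2.2500.
Reference: AP of size 4 gives K = 7/4 ≈ 1.7500; a fully generic set of size 4 gives K ≈ 2.5000.

|A| = 4, |A + A| = 9, K = 9/4.


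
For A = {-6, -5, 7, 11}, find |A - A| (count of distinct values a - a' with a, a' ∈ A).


A - A = {a - a' : a, a' ∈ A}; |A| = 4.
Bounds: 2|A|-1 ≤ |A - A| ≤ |A|² - |A| + 1, i.e. 7 ≤ |A - A| ≤ 13.
Note: 0 ∈ A - A always (from a - a). The set is symmetric: if d ∈ A - A then -d ∈ A - A.
Enumerate nonzero differences d = a - a' with a > a' (then include -d):
Positive differences: {1, 4, 12, 13, 16, 17}
Full difference set: {0} ∪ (positive diffs) ∪ (negative diffs).
|A - A| = 1 + 2·6 = 13 (matches direct enumeration: 13).

|A - A| = 13
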